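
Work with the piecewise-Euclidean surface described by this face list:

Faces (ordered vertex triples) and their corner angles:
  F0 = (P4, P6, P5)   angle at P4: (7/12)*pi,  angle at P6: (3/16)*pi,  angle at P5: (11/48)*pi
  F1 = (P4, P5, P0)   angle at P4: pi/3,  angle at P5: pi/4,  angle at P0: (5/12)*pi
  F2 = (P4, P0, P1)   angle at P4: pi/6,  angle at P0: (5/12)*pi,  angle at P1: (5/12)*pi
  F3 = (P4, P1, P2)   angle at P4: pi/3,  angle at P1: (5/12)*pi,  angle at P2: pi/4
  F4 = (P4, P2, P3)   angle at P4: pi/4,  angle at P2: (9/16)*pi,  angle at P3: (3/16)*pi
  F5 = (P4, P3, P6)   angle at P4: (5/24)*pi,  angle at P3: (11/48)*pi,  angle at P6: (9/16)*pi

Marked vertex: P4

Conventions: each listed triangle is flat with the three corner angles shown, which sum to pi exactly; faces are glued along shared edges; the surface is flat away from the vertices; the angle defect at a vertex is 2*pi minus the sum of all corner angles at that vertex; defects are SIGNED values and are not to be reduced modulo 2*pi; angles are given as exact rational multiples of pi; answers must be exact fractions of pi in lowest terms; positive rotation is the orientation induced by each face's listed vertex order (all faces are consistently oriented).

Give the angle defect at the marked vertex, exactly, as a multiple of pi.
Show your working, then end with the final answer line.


Sum of corner angles at P4: (15/8)*pi
defect = 2*pi - (15/8)*pi

Answer: defect(P4) = pi/8


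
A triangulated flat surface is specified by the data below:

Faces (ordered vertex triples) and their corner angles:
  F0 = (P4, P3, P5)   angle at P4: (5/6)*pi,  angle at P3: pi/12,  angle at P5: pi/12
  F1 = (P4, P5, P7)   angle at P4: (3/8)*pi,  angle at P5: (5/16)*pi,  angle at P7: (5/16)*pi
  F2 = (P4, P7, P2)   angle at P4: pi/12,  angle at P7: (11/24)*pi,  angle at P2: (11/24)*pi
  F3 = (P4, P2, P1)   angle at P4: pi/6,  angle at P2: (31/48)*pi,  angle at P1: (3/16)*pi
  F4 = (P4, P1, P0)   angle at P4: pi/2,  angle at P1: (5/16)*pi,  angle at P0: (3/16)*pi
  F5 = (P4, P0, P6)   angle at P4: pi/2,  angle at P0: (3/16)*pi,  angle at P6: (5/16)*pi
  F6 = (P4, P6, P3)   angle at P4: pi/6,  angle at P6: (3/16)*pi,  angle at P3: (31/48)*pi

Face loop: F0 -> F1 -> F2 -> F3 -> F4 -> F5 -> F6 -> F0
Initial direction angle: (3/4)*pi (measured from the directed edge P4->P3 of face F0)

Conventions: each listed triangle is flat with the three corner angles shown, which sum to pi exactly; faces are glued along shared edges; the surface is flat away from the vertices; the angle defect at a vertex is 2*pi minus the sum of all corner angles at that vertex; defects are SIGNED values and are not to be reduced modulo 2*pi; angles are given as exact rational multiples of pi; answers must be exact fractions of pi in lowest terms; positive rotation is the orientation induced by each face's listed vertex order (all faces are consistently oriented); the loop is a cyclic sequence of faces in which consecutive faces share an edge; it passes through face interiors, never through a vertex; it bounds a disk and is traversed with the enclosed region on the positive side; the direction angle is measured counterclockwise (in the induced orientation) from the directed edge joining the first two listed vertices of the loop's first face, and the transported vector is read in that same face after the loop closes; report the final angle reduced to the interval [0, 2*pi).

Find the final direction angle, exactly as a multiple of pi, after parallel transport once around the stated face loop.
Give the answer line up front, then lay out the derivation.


Answer: final direction angle = pi/8

enclosed vertex P4: corner angles sum to (21/8)*pi, defect = 2*pi - (21/8)*pi = (-5/8)*pi
adding the enclosed defects to the starting angle (mod 2*pi, induced orientation) gives the holonomy
final angle = (3/4)*pi - (5/8)*pi = pi/8 (mod 2*pi)


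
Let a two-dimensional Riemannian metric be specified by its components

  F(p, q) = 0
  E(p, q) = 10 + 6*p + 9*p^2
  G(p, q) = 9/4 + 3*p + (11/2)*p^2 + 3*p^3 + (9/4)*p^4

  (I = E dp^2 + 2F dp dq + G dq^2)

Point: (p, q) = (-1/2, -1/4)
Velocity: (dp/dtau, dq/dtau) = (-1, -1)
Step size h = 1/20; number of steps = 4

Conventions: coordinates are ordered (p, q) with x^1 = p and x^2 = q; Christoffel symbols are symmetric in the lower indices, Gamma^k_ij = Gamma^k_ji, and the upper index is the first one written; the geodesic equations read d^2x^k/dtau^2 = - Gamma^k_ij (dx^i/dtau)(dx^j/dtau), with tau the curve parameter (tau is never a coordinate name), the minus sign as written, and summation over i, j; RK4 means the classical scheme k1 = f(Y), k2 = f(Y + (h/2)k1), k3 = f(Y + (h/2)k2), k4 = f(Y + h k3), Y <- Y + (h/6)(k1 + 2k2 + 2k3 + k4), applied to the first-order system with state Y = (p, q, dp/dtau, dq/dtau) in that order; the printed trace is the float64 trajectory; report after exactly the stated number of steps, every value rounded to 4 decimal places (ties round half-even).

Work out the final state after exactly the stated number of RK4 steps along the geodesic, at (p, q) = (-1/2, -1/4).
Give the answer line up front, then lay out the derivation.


Answer: p = -0.6975, q = -0.4318, dp/dtau = -0.9714, dq/dtau = -0.8053

f(Y) = (dp/dtau, dq/dtau, -Gamma^p_ij Y'^i Y'^j, -Gamma^q_ij Y'^i Y'^j) with the Gammas evaluated at the stage position; h = 0.050000; intermediate values shown to 6 dp
step 0: p = -0.5000, q = -0.2500, dp/dtau = -1.0000, dq/dtau = -1.0000
step 1:
  k1: at (p, q) = (-0.500000, -0.250000), (dp/dtau, dq/dtau) = (-1.000000, -1.000000); Gamma_ppp = -0.162162, Gamma_ppq = 0.000000, Gamma_pqq = 0.074324, Gamma_qpp = 0.000000, Gamma_qpq = -0.363636, Gamma_qqq = 0.000000; k1 = (-1.000000, -1.000000, 0.087838, 0.727273)
  k2: at (p, q) = (-0.525000, -0.275000), (dp/dtau, dq/dtau) = (-0.997804, -0.981818); Gamma_ppp = -0.184875, Gamma_ppq = 0.000000, Gamma_pqq = 0.085562, Gamma_qpp = 0.000000, Gamma_qpq = -0.414135, Gamma_qqq = 0.000000; k2 = (-0.997804, -0.981818, 0.101585, 0.811424)
  k3: at (p, q) = (-0.524945, -0.274545), (dp/dtau, dq/dtau) = (-0.997460, -0.979714); Gamma_ppp = -0.184826, Gamma_ppq = 0.000000, Gamma_pqq = 0.085538, Gamma_qpp = 0.000000, Gamma_qpq = -0.414025, Gamma_qqq = 0.000000; k3 = (-0.997460, -0.979714, 0.101786, 0.809193)
  k4: at (p, q) = (-0.549873, -0.298986), (dp/dtau, dq/dtau) = (-0.994911, -0.959540); Gamma_ppp = -0.206841, Gamma_ppq = 0.000000, Gamma_pqq = 0.096779, Gamma_qpp = 0.000000, Gamma_qpq = -0.462801, Gamma_qqq = 0.000000; k4 = (-0.994911, -0.959540, 0.115635, 0.883633)
  Y <- Y + (h/6)(k1 + 2k2 + 2k3 + k4): p = -0.5499, q = -0.2990, dp/dtau = -0.9949, dq/dtau = -0.9596
step 2:
  k1: at (p, q) = (-0.549879, -0.299022), (dp/dtau, dq/dtau) = (-0.994915, -0.959566); Gamma_ppp = -0.206846, Gamma_ppq = 0.000000, Gamma_pqq = 0.096781, Gamma_qpp = 0.000000, Gamma_qpq = -0.462812, Gamma_qqq = 0.000000; k1 = (-0.994915, -0.959566, 0.115635, 0.883680)
  k2: at (p, q) = (-0.574752, -0.323011), (dp/dtau, dq/dtau) = (-0.992024, -0.937473); Gamma_ppp = -0.228123, Gamma_ppq = 0.000000, Gamma_pqq = 0.108036, Gamma_qpp = 0.000000, Gamma_qpq = -0.509767, Gamma_qqq = 0.000000; k2 = (-0.992024, -0.937473, 0.129550, 0.948162)
  k3: at (p, q) = (-0.574679, -0.322459), (dp/dtau, dq/dtau) = (-0.991676, -0.935861); Gamma_ppp = -0.228062, Gamma_ppq = 0.000000, Gamma_pqq = 0.108003, Gamma_qpp = 0.000000, Gamma_qpq = -0.509633, Gamma_qqq = 0.000000; k3 = (-0.991676, -0.935861, 0.129688, 0.945951)
  k4: at (p, q) = (-0.599462, -0.345815), (dp/dtau, dq/dtau) = (-0.988430, -0.912268); Gamma_ppp = -0.248527, Gamma_ppq = 0.000000, Gamma_pqq = 0.119257, Gamma_qpp = 0.000000, Gamma_qpq = -0.554601, Gamma_qqq = 0.000000; k4 = (-0.988430, -0.912268, 0.143560, 1.000183)
  Y <- Y + (h/6)(k1 + 2k2 + 2k3 + k4): p = -0.5995, q = -0.3458, dp/dtau = -0.9884, dq/dtau = -0.9123
step 3:
  k1: at (p, q) = (-0.599468, -0.345843), (dp/dtau, dq/dtau) = (-0.988434, -0.912298); Gamma_ppp = -0.248532, Gamma_ppq = 0.000000, Gamma_pqq = 0.119260, Gamma_qpp = 0.000000, Gamma_qpq = -0.554611, Gamma_qqq = 0.000000; k1 = (-0.988434, -0.912298, 0.143558, 1.000238)
  k2: at (p, q) = (-0.624179, -0.368650), (dp/dtau, dq/dtau) = (-0.984845, -0.887292); Gamma_ppp = -0.268162, Gamma_ppq = 0.000000, Gamma_pqq = 0.130525, Gamma_qpp = 0.000000, Gamma_qpq = -0.597538, Gamma_qqq = 0.000000; k2 = (-0.984845, -0.887292, 0.157335, 1.044312)
  k3: at (p, q) = (-0.624089, -0.368025), (dp/dtau, dq/dtau) = (-0.984501, -0.886190); Gamma_ppp = -0.268092, Gamma_ppq = 0.000000, Gamma_pqq = 0.130484, Gamma_qpp = 0.000000, Gamma_qpq = -0.597386, Gamma_qqq = 0.000000; k3 = (-0.984501, -0.886190, 0.157372, 1.042385)
  k4: at (p, q) = (-0.648693, -0.390152), (dp/dtau, dq/dtau) = (-0.980566, -0.860179); Gamma_ppp = -0.286834, Gamma_ppq = 0.000000, Gamma_pqq = 0.141745, Gamma_qpp = 0.000000, Gamma_qpq = -0.638160, Gamma_qqq = 0.000000; k4 = (-0.980566, -0.860179, 0.170915, 1.076528)
  Y <- Y + (h/6)(k1 + 2k2 + 2k3 + k4): p = -0.6487, q = -0.3902, dp/dtau = -0.9806, dq/dtau = -0.8602
step 4:
  k1: at (p, q) = (-0.648699, -0.390171), (dp/dtau, dq/dtau) = (-0.980569, -0.860213); Gamma_ppp = -0.286838, Gamma_ppq = 0.000000, Gamma_pqq = 0.141747, Gamma_qpp = 0.000000, Gamma_qpq = -0.638170, Gamma_qqq = 0.000000; k1 = (-0.980569, -0.860213, 0.170911, 1.076590)
  k2: at (p, q) = (-0.673213, -0.411677), (dp/dtau, dq/dtau) = (-0.976296, -0.833299); Gamma_ppp = -0.304683, Gamma_ppq = 0.000000, Gamma_pqq = 0.153013, Gamma_qpp = 0.000000, Gamma_qpq = -0.676777, Gamma_qqq = 0.000000; k2 = (-0.976296, -0.833299, 0.184160, 1.101179)
  k3: at (p, q) = (-0.673106, -0.411004), (dp/dtau, dq/dtau) = (-0.975965, -0.832684); Gamma_ppp = -0.304607, Gamma_ppq = 0.000000, Gamma_pqq = 0.152964, Gamma_qpp = 0.000000, Gamma_qpq = -0.676613, Gamma_qqq = 0.000000; k3 = (-0.975965, -0.832684, 0.184081, 1.099727)
  k4: at (p, q) = (-0.697497, -0.431805), (dp/dtau, dq/dtau) = (-0.971365, -0.805227); Gamma_ppp = -0.321525, Gamma_ppq = 0.000000, Gamma_pqq = 0.164219, Gamma_qpp = 0.000000, Gamma_qpq = -0.712995, Gamma_qqq = 0.000000; k4 = (-0.971365, -0.805227, 0.196896, 1.115366)
  Y <- Y + (h/6)(k1 + 2k2 + 2k3 + k4): p = -0.6975, q = -0.4318, dp/dtau = -0.9714, dq/dtau = -0.8053


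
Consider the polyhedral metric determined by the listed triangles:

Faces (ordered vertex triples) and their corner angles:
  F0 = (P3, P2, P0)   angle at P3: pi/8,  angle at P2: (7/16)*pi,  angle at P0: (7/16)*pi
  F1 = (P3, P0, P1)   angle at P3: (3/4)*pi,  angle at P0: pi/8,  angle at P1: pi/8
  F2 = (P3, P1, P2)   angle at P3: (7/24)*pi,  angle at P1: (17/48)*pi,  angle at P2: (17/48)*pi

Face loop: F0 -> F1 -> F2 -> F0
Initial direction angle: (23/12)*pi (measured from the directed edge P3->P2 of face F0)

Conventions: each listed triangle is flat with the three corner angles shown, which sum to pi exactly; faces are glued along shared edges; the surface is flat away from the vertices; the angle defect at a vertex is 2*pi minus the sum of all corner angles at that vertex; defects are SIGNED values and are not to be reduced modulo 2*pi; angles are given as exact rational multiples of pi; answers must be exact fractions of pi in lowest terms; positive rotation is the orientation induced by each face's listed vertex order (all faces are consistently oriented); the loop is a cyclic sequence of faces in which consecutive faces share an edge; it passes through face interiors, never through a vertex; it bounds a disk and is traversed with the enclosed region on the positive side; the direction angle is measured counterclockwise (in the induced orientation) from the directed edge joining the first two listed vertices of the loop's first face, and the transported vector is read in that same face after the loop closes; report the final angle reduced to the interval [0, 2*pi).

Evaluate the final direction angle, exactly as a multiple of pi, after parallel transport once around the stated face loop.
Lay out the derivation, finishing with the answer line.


enclosed vertex P3: corner angles sum to (7/6)*pi, defect = 2*pi - (7/6)*pi = (5/6)*pi
summing the enclosed defects onto the initial angle, mod 2*pi in the induced orientation:
final angle = (23/12)*pi + (5/6)*pi = (3/4)*pi (mod 2*pi)

Answer: final direction angle = (3/4)*pi


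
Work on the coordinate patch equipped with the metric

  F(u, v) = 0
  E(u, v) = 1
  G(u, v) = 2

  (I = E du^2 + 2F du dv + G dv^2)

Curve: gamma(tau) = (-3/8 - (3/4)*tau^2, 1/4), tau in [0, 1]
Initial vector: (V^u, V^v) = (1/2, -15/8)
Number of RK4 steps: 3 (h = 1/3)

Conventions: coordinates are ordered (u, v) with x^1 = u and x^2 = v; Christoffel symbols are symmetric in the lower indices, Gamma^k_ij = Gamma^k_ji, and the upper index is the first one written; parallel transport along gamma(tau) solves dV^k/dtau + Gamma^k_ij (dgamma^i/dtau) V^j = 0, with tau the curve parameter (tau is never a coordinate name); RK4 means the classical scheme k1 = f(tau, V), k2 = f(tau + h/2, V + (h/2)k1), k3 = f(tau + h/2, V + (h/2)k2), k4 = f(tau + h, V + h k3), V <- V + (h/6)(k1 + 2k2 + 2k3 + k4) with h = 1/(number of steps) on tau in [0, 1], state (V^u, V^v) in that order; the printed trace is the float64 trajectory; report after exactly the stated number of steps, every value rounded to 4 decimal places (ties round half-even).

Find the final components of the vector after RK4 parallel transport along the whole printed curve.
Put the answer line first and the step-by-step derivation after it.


Answer: V^u = 0.5000, V^v = -1.8750

gamma'(tau) = (-(3/2)*tau, 0); f(tau, V)^k = -Gamma^k_ij(gamma(tau)) gamma'^i(tau) V^j; h = 1/3; intermediate values shown to 6 dp
curve data and Christoffel symbols at the stage parameters:
  tau = 0.000000: gamma = (-0.375000, 0.250000), gamma' = (0.000000, 0.000000); Gamma_uuu = 0.000000, Gamma_uuv = 0.000000, Gamma_uvv = 0.000000, Gamma_vuu = 0.000000, Gamma_vuv = 0.000000, Gamma_vvv = 0.000000
  tau = 0.166667: gamma = (-0.395833, 0.250000), gamma' = (-0.250000, 0.000000); Gamma_uuu = 0.000000, Gamma_uuv = 0.000000, Gamma_uvv = 0.000000, Gamma_vuu = 0.000000, Gamma_vuv = 0.000000, Gamma_vvv = 0.000000
  tau = 0.333333: gamma = (-0.458333, 0.250000), gamma' = (-0.500000, 0.000000); Gamma_uuu = 0.000000, Gamma_uuv = 0.000000, Gamma_uvv = 0.000000, Gamma_vuu = 0.000000, Gamma_vuv = 0.000000, Gamma_vvv = 0.000000
  tau = 0.500000: gamma = (-0.562500, 0.250000), gamma' = (-0.750000, 0.000000); Gamma_uuu = 0.000000, Gamma_uuv = 0.000000, Gamma_uvv = 0.000000, Gamma_vuu = 0.000000, Gamma_vuv = 0.000000, Gamma_vvv = 0.000000
  tau = 0.666667: gamma = (-0.708333, 0.250000), gamma' = (-1.000000, 0.000000); Gamma_uuu = 0.000000, Gamma_uuv = 0.000000, Gamma_uvv = 0.000000, Gamma_vuu = 0.000000, Gamma_vuv = 0.000000, Gamma_vvv = 0.000000
  tau = 0.833333: gamma = (-0.895833, 0.250000), gamma' = (-1.250000, 0.000000); Gamma_uuu = 0.000000, Gamma_uuv = 0.000000, Gamma_uvv = 0.000000, Gamma_vuu = 0.000000, Gamma_vuv = 0.000000, Gamma_vvv = 0.000000
  tau = 1.000000: gamma = (-1.125000, 0.250000), gamma' = (-1.500000, 0.000000); Gamma_uuu = 0.000000, Gamma_uuv = 0.000000, Gamma_uvv = 0.000000, Gamma_vuu = 0.000000, Gamma_vuv = 0.000000, Gamma_vvv = 0.000000
step 0: V^u = 0.5000, V^v = -1.8750
step 1: k1 = (0.000000, 0.000000), k2 = (0.000000, 0.000000), k3 = (0.000000, 0.000000), k4 = (0.000000, 0.000000); V <- V + (h/6)(k1 + 2k2 + 2k3 + k4): V^u = 0.5000, V^v = -1.8750
step 2: k1 = (0.000000, 0.000000), k2 = (0.000000, 0.000000), k3 = (0.000000, 0.000000), k4 = (0.000000, 0.000000); V <- V + (h/6)(k1 + 2k2 + 2k3 + k4): V^u = 0.5000, V^v = -1.8750
step 3: k1 = (0.000000, 0.000000), k2 = (0.000000, 0.000000), k3 = (0.000000, 0.000000), k4 = (0.000000, 0.000000); V <- V + (h/6)(k1 + 2k2 + 2k3 + k4): V^u = 0.5000, V^v = -1.8750


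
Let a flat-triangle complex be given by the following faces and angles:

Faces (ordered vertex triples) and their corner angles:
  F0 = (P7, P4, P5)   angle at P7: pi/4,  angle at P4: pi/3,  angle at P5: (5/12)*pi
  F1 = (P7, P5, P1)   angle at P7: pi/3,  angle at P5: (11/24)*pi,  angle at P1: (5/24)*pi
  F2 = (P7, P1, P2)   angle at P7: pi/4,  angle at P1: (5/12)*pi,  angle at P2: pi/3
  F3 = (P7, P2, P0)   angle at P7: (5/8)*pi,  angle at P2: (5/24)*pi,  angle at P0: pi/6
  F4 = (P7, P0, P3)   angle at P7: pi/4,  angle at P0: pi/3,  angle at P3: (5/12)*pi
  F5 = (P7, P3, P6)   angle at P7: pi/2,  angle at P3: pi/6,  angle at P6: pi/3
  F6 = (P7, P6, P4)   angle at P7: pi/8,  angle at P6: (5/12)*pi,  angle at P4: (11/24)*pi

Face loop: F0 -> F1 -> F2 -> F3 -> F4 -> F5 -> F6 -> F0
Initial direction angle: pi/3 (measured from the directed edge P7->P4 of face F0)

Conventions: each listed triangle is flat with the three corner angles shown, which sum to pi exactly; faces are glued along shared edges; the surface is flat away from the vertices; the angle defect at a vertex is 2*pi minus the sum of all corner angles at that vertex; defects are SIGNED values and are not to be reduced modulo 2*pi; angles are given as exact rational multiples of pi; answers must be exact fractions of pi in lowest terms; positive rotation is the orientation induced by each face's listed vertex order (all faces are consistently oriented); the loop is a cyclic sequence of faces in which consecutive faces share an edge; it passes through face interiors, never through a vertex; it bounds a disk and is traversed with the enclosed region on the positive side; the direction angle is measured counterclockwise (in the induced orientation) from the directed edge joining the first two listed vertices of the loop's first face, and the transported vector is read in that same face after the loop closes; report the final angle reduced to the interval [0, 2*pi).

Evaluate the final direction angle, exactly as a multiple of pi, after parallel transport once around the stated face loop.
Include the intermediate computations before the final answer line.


enclosed vertex P7: corner angles sum to (7/3)*pi, defect = 2*pi - (7/3)*pi = -pi/3
holonomy = initial angle + sum of enclosed defects (mod 2*pi), positive in the induced orientation
final angle = pi/3 - pi/3 = 0 (mod 2*pi)

Answer: final direction angle = 0


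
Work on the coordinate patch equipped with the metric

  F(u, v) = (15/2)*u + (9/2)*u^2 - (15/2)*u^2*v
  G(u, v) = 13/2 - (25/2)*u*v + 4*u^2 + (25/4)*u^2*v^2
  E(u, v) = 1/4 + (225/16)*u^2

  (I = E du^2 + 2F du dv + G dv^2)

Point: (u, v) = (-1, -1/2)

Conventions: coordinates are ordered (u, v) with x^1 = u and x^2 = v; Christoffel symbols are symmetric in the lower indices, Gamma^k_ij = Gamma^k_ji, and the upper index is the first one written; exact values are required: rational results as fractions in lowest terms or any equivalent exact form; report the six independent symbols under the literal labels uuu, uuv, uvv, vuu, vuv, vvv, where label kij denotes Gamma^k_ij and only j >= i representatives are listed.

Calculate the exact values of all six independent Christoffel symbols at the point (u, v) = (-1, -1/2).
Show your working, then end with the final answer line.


E = 229/16, F = 3/4, G = 93/16 at the point
E_u = -225/8, E_v = 0, F_u = -9, F_v = -15/2, G_u = -39/8, G_v = 25/4
EG - F^2 = 21153/256;  g^inv = (256/21153) * [[93/16, -3/4], [-3/4, 229/16]]
first-kind symbols [ij,l] = (1/2)(d_i g_jl + d_j g_il - d_l g_ij): [uu,u] = E_u/2 = -225/16, [uu,v] = F_u - E_v/2 = -9, [uv,u] = E_v/2 = 0, [uv,v] = G_u/2 = -39/16, [vv,u] = F_v - G_u/2 = -81/16, [vv,v] = G_v/2 = 25/8
Gamma^u_ij = (G*[ij,u] - F*[ij,v])/(EG - F^2), Gamma^v_ij = (E*[ij,v] - F*[ij,u])/(EG - F^2)

Answer: Gamma_uuu = -6399/7051, Gamma_uuv = 156/7051, Gamma_uvv = -2711/7051, Gamma_vuu = -10092/7051, Gamma_vuv = -2977/7051, Gamma_vvv = 12422/21153


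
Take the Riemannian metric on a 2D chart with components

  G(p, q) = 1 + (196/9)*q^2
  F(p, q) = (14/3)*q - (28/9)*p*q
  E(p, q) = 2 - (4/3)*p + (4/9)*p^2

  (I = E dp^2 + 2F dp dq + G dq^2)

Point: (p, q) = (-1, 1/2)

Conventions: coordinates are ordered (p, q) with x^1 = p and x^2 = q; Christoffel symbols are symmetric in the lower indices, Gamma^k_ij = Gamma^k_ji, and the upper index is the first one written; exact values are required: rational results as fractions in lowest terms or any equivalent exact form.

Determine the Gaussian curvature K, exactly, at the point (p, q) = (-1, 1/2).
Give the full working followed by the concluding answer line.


E = 34/9, F = 35/9, G = 58/9, EG - F^2 = 83/9 at the point
E_p = -20/9, E_q = 0, F_p = -14/9, F_q = 70/9, G_p = 0, G_q = 196/9
E_qq = 0, F_pq = -28/9, G_pp = 0
Using the Brioschi determinant formula for K from the metric derivatives:
M1 = [[-E_qq/2 + F_pq - G_pp/2, E_p/2, F_p - E_q/2], [F_q - G_p/2, E, F], [G_q/2, F, G]] = [[-28/9, -10/9, -14/9], [70/9, 34/9, 35/9], [98/9, 35/9, 58/9]]; det M1 = -28/9
M2 = [[0, E_q/2, G_p/2], [E_q/2, E, F], [G_p/2, F, G]] = [[0, 0, 0], [0, 34/9, 35/9], [0, 35/9, 58/9]]; det M2 = 0
det M1 - det M2 = -28/9; K = -28/9 / (83/9)^2 = -252/6889

Answer: K = -252/6889


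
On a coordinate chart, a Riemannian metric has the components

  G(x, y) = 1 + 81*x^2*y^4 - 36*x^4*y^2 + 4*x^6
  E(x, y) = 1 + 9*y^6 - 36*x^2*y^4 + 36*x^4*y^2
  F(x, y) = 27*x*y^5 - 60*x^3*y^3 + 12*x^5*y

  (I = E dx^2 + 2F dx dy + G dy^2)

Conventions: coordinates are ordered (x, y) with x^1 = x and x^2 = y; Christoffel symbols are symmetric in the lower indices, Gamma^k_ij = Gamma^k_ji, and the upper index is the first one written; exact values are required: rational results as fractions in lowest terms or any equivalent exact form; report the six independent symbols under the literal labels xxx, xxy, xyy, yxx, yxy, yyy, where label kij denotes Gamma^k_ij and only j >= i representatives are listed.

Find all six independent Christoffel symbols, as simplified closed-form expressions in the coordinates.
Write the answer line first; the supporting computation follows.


Answer: Gamma_xxx = (72*x^3*y^2 - 36*x*y^4)/(4*x^6 + 45*x^2*y^4 + 9*y^6 + 1), Gamma_xxy = (36*x^4*y - 72*x^2*y^3 + 27*y^5)/(4*x^6 + 45*x^2*y^4 + 9*y^6 + 1), Gamma_xyy = (-108*x^3*y^2 + 54*x*y^4)/(4*x^6 + 45*x^2*y^4 + 9*y^6 + 1), Gamma_yxx = (24*x^4*y - 108*x^2*y^3)/(4*x^6 + 45*x^2*y^4 + 9*y^6 + 1), Gamma_yxy = (12*x^5 - 72*x^3*y^2 + 81*x*y^4)/(4*x^6 + 45*x^2*y^4 + 9*y^6 + 1), Gamma_yyy = (-36*x^4*y + 162*x^2*y^3)/(4*x^6 + 45*x^2*y^4 + 9*y^6 + 1)

E = 1 + 9*y^6 - 36*x^2*y^4 + 36*x^4*y^2; F = 27*x*y^5 - 60*x^3*y^3 + 12*x^5*y; G = 1 + 81*x^2*y^4 - 36*x^4*y^2 + 4*x^6
Gamma^k_ij = (1/2) g^{kl} (d_i g_jl + d_j g_il - d_l g_ij), with g^inv = (1/(EG-F^2)) [[G, -F], [-F, E]]
first partials: E_x = -72*x*y^4 + 144*x^3*y^2, E_y = 54*y^5 - 144*x^2*y^3 + 72*x^4*y, F_x = 27*y^5 - 180*x^2*y^3 + 60*x^4*y, F_y = 135*x*y^4 - 180*x^3*y^2 + 12*x^5, G_x = 162*x*y^4 - 144*x^3*y^2 + 24*x^5, G_y = 324*x^2*y^3 - 72*x^4*y
D = EG - F^2 = 1 + 9*y^6 + 45*x^2*y^4 + 4*x^6
expanded: Gamma^x_xx = (G E_x - 2F F_x + F E_y)/(2D), Gamma^x_xy = (G E_y - F G_x)/(2D), Gamma^x_yy = (2G F_y - G G_x - F G_y)/(2D), Gamma^y_xx = (2E F_x - E E_y - F E_x)/(2D), Gamma^y_xy = (E G_x - F E_y)/(2D), Gamma^y_yy = (E G_y - 2F F_y + F G_x)/(2D); substitute and cancel common factors


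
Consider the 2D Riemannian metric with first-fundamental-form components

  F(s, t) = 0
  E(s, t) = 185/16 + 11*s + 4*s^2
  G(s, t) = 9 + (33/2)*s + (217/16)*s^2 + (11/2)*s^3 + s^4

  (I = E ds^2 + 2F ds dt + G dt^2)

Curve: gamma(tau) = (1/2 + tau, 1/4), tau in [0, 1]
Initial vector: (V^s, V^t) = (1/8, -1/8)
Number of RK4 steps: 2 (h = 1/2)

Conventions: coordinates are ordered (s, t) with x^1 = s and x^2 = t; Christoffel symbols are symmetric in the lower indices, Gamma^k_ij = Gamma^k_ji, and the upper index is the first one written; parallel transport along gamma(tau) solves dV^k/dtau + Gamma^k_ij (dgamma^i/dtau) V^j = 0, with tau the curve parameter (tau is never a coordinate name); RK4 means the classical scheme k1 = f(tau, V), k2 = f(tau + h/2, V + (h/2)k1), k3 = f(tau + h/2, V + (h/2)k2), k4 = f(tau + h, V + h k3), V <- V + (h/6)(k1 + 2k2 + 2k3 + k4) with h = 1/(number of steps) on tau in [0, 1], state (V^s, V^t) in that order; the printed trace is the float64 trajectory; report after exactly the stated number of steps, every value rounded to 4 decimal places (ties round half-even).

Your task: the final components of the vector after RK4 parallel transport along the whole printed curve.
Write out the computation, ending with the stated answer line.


gamma'(tau) = (1, 0); f(tau, V)^k = -Gamma^k_ij(gamma(tau)) gamma'^i(tau) V^j; h = 1/2; intermediate values shown to 6 dp
curve data and Christoffel symbols at the stage parameters:
  tau = 0.000000: gamma = (0.500000, 0.250000), gamma' = (1.000000, 0.000000); Gamma_sss = 0.415225, Gamma_sst = 0.000000, Gamma_stt = -0.960208, Gamma_tss = 0.000000, Gamma_tst = 0.810811, Gamma_ttt = 0.000000
  tau = 0.250000: gamma = (0.750000, 0.250000), gamma' = (1.000000, 0.000000); Gamma_sss = 0.385269, Gamma_sst = 0.000000, Gamma_stt = -1.083569, Gamma_tss = 0.000000, Gamma_tst = 0.755556, Gamma_ttt = 0.000000
  tau = 0.500000: gamma = (1.000000, 0.250000), gamma' = (1.000000, 0.000000); Gamma_sss = 0.357647, Gamma_sst = 0.000000, Gamma_stt = -1.207059, Gamma_tss = 0.000000, Gamma_tst = 0.703704, Gamma_ttt = 0.000000
  tau = 0.750000: gamma = (1.250000, 0.250000), gamma' = (1.000000, 0.000000); Gamma_sss = 0.332673, Gamma_sst = 0.000000, Gamma_stt = -1.330693, Gamma_tss = 0.000000, Gamma_tst = 0.656250, Gamma_ttt = 0.000000
  tau = 1.000000: gamma = (1.500000, 0.250000), gamma' = (1.000000, 0.000000); Gamma_sss = 0.310287, Gamma_sst = 0.000000, Gamma_stt = -1.454469, Gamma_tss = 0.000000, Gamma_tst = 0.613333, Gamma_ttt = 0.000000
step 0: V^s = 0.1250, V^t = -0.1250
step 1: k1 = (-0.051903, 0.101351), k2 = (-0.043159, 0.075300), k3 = (-0.044002, 0.080221), k4 = (-0.036837, 0.059737); V <- V + (h/6)(k1 + 2k2 + 2k3 + k4): V^s = 0.1031, V^t = -0.0857
step 2: k1 = (-0.036866, 0.060276), k2 = (-0.031225, 0.046323), k3 = (-0.031694, 0.048612), k4 = (-0.027067, 0.037628); V <- V + (h/6)(k1 + 2k2 + 2k3 + k4): V^s = 0.0873, V^t = -0.0617

Answer: V^s = 0.0873, V^t = -0.0617


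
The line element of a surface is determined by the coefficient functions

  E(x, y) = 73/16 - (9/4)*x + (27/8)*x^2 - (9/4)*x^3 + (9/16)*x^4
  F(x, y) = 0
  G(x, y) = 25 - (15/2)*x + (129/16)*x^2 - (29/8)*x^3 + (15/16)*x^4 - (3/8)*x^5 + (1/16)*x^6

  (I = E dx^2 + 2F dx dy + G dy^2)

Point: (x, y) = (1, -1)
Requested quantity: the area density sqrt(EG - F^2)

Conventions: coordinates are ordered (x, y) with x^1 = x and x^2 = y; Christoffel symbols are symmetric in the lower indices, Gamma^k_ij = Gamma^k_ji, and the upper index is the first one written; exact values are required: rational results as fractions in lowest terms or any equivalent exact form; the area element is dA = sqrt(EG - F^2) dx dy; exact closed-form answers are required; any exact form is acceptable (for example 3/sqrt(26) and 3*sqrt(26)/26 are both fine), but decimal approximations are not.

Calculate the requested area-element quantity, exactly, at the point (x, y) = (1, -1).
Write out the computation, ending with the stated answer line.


E = 4, F = 0, G = 361/16; EG - F^2 = 361/4

Answer: sqrt(EG - F^2) = 19/2


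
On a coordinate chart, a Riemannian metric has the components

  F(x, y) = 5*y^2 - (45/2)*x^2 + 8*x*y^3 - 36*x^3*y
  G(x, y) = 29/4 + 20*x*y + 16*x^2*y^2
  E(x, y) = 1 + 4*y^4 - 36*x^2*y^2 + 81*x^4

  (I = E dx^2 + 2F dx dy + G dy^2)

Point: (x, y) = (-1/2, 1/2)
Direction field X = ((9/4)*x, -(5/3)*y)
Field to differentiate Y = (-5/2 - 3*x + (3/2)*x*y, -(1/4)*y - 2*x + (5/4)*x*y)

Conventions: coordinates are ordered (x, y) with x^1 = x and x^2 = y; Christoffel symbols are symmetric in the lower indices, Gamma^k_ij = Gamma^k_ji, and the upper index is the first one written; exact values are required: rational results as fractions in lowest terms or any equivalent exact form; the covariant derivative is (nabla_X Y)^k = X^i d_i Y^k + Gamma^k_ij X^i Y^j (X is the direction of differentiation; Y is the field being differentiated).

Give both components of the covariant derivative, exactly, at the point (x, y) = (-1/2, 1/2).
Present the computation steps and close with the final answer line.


E = 65/16, F = -21/8, G = 13/4 at the point
E_x = -63/2, E_y = -7, F_x = 10, F_y = 13/2, G_x = 6, G_y = -6
EG - F^2 = 101/16;  g^inv = (16/101) * [[13/4, 21/8], [21/8, 65/16]]
first-kind symbols [ij,l] = (1/2)(d_i g_jl + d_j g_il - d_l g_ij): [xx,x] = E_x/2 = -63/4, [xx,y] = F_x - E_y/2 = 27/2, [xy,x] = E_y/2 = -7/2, [xy,y] = G_x/2 = 3, [yy,x] = F_y - G_x/2 = 7/2, [yy,y] = G_y/2 = -3
Gamma^x_ij = (G*[ij,x] - F*[ij,y])/(EG - F^2), Gamma^y_ij = (E*[ij,y] - F*[ij,x])/(EG - F^2)
Gamma_xxx = -252/101, Gamma_xxy = -56/101, Gamma_xyy = 56/101, Gamma_yxx = 216/101, Gamma_yxy = 48/101, Gamma_yyy = -48/101
X = (-9/8, -5/6), Y = (-11/8, 9/16) at the point

Answer: (nabla_X Y)^x = -12097/9696, (nabla_X Y)^y = 117337/19392


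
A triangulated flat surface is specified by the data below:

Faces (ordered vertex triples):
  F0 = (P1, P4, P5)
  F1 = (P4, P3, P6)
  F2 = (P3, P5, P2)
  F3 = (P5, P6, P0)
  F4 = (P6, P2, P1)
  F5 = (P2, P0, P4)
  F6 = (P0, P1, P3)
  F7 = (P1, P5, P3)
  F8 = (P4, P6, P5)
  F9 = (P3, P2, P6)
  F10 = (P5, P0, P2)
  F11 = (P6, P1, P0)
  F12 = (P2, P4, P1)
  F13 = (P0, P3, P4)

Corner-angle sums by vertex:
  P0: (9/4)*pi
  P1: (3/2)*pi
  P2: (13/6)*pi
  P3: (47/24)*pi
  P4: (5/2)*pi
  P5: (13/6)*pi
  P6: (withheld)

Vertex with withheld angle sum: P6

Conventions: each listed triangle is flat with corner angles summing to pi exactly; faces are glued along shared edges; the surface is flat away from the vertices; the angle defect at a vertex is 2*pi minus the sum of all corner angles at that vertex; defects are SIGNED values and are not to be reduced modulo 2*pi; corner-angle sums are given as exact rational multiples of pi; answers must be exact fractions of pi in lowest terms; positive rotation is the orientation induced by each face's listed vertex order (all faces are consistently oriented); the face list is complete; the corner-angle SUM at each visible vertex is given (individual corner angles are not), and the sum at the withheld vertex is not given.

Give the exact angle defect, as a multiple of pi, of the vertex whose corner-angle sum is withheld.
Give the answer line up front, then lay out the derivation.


Answer: defect(P6) = (13/24)*pi

V = 7, E = 21, F = 14; chi = V - E + F = 0
Gauss-Bonnet: total defect = 2*pi*chi = 0; visible defects sum to (-13/24)*pi


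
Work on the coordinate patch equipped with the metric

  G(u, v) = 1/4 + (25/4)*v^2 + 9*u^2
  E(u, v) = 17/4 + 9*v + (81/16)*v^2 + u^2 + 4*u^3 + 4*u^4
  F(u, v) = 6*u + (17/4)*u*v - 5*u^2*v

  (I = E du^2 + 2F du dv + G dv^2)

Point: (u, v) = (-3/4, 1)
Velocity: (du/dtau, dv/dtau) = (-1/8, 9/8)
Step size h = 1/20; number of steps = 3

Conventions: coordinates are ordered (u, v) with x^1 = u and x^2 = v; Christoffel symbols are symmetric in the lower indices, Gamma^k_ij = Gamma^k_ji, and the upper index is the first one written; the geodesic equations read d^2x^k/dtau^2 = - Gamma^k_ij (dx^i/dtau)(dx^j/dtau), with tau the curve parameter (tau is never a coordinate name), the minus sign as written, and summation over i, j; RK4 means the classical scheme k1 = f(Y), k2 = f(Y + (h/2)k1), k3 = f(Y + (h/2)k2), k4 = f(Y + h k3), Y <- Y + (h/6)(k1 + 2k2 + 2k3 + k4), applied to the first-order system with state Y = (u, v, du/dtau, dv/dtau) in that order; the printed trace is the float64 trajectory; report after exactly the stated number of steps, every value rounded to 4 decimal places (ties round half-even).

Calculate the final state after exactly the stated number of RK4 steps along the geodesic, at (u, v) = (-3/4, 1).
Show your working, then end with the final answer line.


f(Y) = (du/dtau, dv/dtau, -Gamma^u_ij Y'^i Y'^j, -Gamma^v_ij Y'^i Y'^j) with the Gammas evaluated at the stage position; h = 0.050000; intermediate values shown to 6 dp
step 0: u = -0.7500, v = 1.0000, du/dtau = -0.1250, dv/dtau = 1.1250
step 1:
  k1: at (u, v) = (-0.750000, 1.000000), (du/dtau, dv/dtau) = (-0.125000, 1.125000); Gamma_uuu = 0.749624, Gamma_uuv = 0.384926, Gamma_uvv = 0.720530, Gamma_vuu = 1.388847, Gamma_vuv = -0.234229, Gamma_vvv = 1.194859; k1 = (-0.125000, 1.125000, -0.815373, -1.599821)
  k2: at (u, v) = (-0.753125, 1.028125), (du/dtau, dv/dtau) = (-0.145384, 1.085004); Gamma_uuu = 0.721712, Gamma_uuv = 0.386578, Gamma_uvv = 0.693098, Gamma_vuu = 1.350047, Gamma_vuv = -0.220040, Gamma_vvv = 1.158694; k2 = (-0.145384, 1.085004, -0.709234, -1.462010)
  k3: at (u, v) = (-0.753635, 1.027125), (du/dtau, dv/dtau) = (-0.142731, 1.088450); Gamma_uuu = 0.724152, Gamma_uuv = 0.386284, Gamma_uvv = 0.694994, Gamma_vuu = 1.352975, Gamma_vuv = -0.220693, Gamma_vvv = 1.160632; k3 = (-0.142731, 1.088450, -0.718105, -1.471162)
  k4: at (u, v) = (-0.757137, 1.054422), (du/dtau, dv/dtau) = (-0.160905, 1.051442); Gamma_uuu = 0.699712, Gamma_uuv = 0.387192, Gamma_uvv = 0.670553, Gamma_vuu = 1.318502, Gamma_vuv = -0.208071, Gamma_vvv = 1.127851; k4 = (-0.160905, 1.051442, -0.628421, -1.351414)
  Y <- Y + (h/6)(k1 + 2k2 + 2k3 + k4): u = -0.7572, v = 1.0544, du/dtau = -0.1608, dv/dtau = 1.0515
step 2:
  k1: at (u, v) = (-0.757184, 1.054361), (du/dtau, dv/dtau) = (-0.160821, 1.051520); Gamma_uuu = 0.699893, Gamma_uuv = 0.387170, Gamma_uvv = 0.670688, Gamma_vuu = 1.318715, Gamma_vuv = -0.208112, Gamma_vvv = 1.127981; k1 = (-0.160821, 1.051520, -0.628732, -1.351695)
  k2: at (u, v) = (-0.761205, 1.080649), (du/dtau, dv/dtau) = (-0.176539, 1.017728); Gamma_uuu = 0.679156, Gamma_uuv = 0.387390, Gamma_uvv = 0.649369, Gamma_vuu = 1.288851, Gamma_vuv = -0.196994, Gamma_vvv = 1.098677; k2 = (-0.176539, 1.017728, -0.554560, -1.248932)
  k3: at (u, v) = (-0.761598, 1.079804), (du/dtau, dv/dtau) = (-0.174685, 1.020297); Gamma_uuu = 0.680959, Gamma_uuv = 0.387211, Gamma_uvv = 0.650766, Gamma_vuu = 1.291041, Gamma_vuv = -0.197454, Gamma_vvv = 1.100121; k3 = (-0.174685, 1.020297, -0.560205, -1.255012)
  k4: at (u, v) = (-0.765919, 1.105376), (du/dtau, dv/dtau) = (-0.188831, 0.988770); Gamma_uuu = 0.662690, Gamma_uuv = 0.386987, Gamma_uvv = 0.631592, Gamma_vuu = 1.264338, Gamma_vuv = -0.187427, Gamma_vvv = 1.073305; k4 = (-0.188831, 0.988770, -0.496606, -1.164404)
  Y <- Y + (h/6)(k1 + 2k2 + 2k3 + k4): u = -0.7660, v = 1.1053, du/dtau = -0.1888, dv/dtau = 0.9888
step 3:
  k1: at (u, v) = (-0.765952, 1.105331), (du/dtau, dv/dtau) = (-0.188778, 0.988820); Gamma_uuu = 0.662809, Gamma_uuv = 0.386975, Gamma_uvv = 0.631680, Gamma_vuu = 1.264480, Gamma_vuv = -0.187452, Gamma_vvv = 1.073391; k1 = (-0.188778, 0.988820, -0.496784, -1.164569)
  k2: at (u, v) = (-0.770671, 1.130051), (du/dtau, dv/dtau) = (-0.201197, 0.959706); Gamma_uuu = 0.647174, Gamma_uuv = 0.386338, Gamma_uvv = 0.614744, Gamma_vuu = 1.241136, Gamma_vuv = -0.178477, Gamma_vvv = 1.049130; k2 = (-0.201197, 0.959706, -0.443202, -1.085452)
  k3: at (u, v) = (-0.770982, 1.129323), (du/dtau, dv/dtau) = (-0.199858, 0.961684); Gamma_uuu = 0.648558, Gamma_uuv = 0.386226, Gamma_uvv = 0.615814, Gamma_vuu = 1.242834, Gamma_vuv = -0.178815, Gamma_vvv = 1.050246; k3 = (-0.199858, 0.961684, -0.446967, -1.089684)
  k4: at (u, v) = (-0.775945, 1.153415), (du/dtau, dv/dtau) = (-0.211126, 0.934336); Gamma_uuu = 0.634741, Gamma_uuv = 0.385319, Gamma_uvv = 0.600470, Gamma_vuu = 1.221876, Gamma_vuv = -0.170629, Gamma_vvv = 1.027879; k4 = (-0.211126, 0.934336, -0.400476, -1.019103)
  Y <- Y + (h/6)(k1 + 2k2 + 2k3 + k4): u = -0.7760, v = 1.1534, du/dtau = -0.2111, dv/dtau = 0.9344

Answer: u = -0.7760, v = 1.1534, du/dtau = -0.2111, dv/dtau = 0.9344


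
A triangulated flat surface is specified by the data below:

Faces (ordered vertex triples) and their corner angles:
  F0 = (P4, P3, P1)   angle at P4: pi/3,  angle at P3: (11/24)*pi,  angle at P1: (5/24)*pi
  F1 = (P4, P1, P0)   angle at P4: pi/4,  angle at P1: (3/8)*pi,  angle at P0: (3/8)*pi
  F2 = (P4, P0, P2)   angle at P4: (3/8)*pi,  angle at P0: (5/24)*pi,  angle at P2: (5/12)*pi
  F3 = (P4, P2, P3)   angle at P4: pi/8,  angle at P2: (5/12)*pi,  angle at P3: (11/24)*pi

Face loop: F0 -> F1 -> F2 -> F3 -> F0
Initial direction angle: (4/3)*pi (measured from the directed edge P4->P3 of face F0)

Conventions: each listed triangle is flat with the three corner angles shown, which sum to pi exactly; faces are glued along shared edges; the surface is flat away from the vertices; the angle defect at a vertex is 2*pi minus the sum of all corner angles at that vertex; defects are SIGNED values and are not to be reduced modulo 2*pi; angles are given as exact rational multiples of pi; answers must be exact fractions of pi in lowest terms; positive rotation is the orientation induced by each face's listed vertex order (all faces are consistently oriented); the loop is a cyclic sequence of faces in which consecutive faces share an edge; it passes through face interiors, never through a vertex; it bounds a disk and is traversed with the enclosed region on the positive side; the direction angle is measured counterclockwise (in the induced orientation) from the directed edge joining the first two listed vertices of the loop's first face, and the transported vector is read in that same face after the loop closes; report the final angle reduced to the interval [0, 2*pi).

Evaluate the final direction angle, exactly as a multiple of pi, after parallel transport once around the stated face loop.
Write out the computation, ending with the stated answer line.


enclosed vertex P4: corner angles sum to (13/12)*pi, defect = 2*pi - (13/12)*pi = (11/12)*pi
summing the enclosed defects onto the initial angle, mod 2*pi in the induced orientation:
final angle = (4/3)*pi + (11/12)*pi = pi/4 (mod 2*pi)

Answer: final direction angle = pi/4


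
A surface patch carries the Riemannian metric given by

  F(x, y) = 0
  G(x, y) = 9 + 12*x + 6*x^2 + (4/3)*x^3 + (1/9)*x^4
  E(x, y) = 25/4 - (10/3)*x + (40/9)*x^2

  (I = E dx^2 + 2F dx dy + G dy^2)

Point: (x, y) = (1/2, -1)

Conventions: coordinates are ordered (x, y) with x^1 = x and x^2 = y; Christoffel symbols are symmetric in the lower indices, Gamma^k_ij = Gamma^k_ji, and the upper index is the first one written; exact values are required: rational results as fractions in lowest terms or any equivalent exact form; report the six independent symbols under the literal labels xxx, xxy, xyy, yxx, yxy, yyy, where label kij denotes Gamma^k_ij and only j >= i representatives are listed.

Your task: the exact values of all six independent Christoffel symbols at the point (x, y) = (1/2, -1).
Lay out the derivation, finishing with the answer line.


E = 205/36, F = 0, G = 2401/144 at the point
E_x = 10/9, E_y = 0, F_x = 0, F_y = 0, G_x = 343/18, G_y = 0
EG - F^2 = 492205/5184;  g^inv = (5184/492205) * [[2401/144, 0], [0, 205/36]]
first-kind symbols [ij,l] = (1/2)(d_i g_jl + d_j g_il - d_l g_ij): [xx,x] = E_x/2 = 5/9, [xx,y] = F_x - E_y/2 = 0, [xy,x] = E_y/2 = 0, [xy,y] = G_x/2 = 343/36, [yy,x] = F_y - G_x/2 = -343/36, [yy,y] = G_y/2 = 0
Gamma^x_ij = (G*[ij,x] - F*[ij,y])/(EG - F^2), Gamma^y_ij = (E*[ij,y] - F*[ij,x])/(EG - F^2)

Answer: Gamma_xxx = 4/41, Gamma_xxy = 0, Gamma_xyy = -343/205, Gamma_yxx = 0, Gamma_yxy = 4/7, Gamma_yyy = 0


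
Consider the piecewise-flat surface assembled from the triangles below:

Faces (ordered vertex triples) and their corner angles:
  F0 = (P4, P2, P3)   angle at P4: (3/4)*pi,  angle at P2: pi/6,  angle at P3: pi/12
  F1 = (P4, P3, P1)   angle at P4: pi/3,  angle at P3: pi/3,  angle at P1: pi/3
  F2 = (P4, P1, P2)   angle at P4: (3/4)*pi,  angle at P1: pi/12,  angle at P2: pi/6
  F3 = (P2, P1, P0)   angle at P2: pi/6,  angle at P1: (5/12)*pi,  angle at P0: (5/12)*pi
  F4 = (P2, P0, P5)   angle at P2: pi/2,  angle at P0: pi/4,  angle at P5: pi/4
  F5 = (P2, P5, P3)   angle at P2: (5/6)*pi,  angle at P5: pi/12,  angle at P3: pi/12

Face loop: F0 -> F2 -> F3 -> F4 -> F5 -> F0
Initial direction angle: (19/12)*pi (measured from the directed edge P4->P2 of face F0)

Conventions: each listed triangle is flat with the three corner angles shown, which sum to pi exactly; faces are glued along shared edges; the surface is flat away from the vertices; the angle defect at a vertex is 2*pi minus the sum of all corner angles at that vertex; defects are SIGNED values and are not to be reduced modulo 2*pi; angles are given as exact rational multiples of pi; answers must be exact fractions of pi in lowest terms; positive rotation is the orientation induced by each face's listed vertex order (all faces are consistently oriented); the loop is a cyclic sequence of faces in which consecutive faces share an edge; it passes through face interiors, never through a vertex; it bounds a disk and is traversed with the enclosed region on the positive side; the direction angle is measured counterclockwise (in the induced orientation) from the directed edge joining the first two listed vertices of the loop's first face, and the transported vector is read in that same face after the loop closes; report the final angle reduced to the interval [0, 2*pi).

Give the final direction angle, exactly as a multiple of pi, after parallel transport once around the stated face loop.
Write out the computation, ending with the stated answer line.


enclosed vertex P2: corner angles sum to (11/6)*pi, defect = 2*pi - (11/6)*pi = pi/6
final direction = starting direction + enclosed defect total, reduced mod 2*pi (induced orientation)
final angle = (19/12)*pi + pi/6 = (7/4)*pi (mod 2*pi)

Answer: final direction angle = (7/4)*pi
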